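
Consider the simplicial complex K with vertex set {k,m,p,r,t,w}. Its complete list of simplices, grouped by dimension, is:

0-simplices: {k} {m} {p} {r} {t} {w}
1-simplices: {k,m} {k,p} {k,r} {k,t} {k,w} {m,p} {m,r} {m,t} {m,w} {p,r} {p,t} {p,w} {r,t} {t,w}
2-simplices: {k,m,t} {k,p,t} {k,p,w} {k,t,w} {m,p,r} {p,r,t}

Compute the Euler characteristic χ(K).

n_0=6 n_1=14 n_2=6
χ=+6−14+6=-2

χ(K)=-2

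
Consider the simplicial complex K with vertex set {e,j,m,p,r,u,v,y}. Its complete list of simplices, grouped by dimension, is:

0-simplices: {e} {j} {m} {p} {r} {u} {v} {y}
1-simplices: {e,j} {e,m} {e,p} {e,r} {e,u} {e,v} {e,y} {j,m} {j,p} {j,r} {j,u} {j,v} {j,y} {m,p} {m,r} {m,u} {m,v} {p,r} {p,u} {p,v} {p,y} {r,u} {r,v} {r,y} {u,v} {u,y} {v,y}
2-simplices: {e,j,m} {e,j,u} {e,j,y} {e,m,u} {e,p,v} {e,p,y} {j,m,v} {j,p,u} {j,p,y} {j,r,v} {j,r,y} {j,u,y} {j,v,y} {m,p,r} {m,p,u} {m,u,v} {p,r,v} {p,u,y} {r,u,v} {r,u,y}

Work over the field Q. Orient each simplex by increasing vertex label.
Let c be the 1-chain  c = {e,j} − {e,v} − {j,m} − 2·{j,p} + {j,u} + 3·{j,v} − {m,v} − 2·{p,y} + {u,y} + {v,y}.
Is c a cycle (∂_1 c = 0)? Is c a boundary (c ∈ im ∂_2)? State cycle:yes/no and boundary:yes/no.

n_0=8 n_1=27 n_2=20  [Q]
∂1: piv[ej,em,ep,er,eu,ev,ey] rk=7  ker:jm,jp,jr,ju,jv,jy,mp,mr,mu,mv,pr,pu,pv,py,ru,rv,ry,uv,uy,vy
∂2: piv[ejm,eju,ejy,emu,epv,epy,jmv,jpu,jpy,jrv,jry,juy,jvy,mpr,mpu,muv,prv,ruv] rk=18  ker:puy,ruy
∂1c = 0
c vs im∂2: residual ≠ 0 ⇒ not boundary

cycle:yes boundary:no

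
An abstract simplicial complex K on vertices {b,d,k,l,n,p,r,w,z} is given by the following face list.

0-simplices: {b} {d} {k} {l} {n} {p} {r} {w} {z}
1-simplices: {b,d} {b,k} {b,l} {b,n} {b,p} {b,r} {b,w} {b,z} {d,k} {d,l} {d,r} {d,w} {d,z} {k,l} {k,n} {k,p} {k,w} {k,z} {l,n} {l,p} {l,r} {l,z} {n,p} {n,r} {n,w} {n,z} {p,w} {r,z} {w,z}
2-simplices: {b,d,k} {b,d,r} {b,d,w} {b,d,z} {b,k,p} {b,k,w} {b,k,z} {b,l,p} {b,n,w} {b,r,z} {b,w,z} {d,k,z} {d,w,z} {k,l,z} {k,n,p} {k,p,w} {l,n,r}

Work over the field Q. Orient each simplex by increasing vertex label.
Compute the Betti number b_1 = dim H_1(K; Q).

n_0=9 n_1=29 n_2=17  [Q]
∂1: piv[bd,bk,bl,bn,bp,br,bw,bz] rk=8  ker:dk,dl,dr,dw,dz,kl,kn,kp,kw,kz,ln,lp,lr,lz,np,nr,nw,nz,pw,rz,wz
∂2: piv[bdk,bdr,bdw,bdz,bkp,bkw,bkz,blp,bnw,brz,bwz,klz,knp,kpw,lnr] rk=15  ker:dkz,dwz
b_1=(29−8)−15=6

b_1=6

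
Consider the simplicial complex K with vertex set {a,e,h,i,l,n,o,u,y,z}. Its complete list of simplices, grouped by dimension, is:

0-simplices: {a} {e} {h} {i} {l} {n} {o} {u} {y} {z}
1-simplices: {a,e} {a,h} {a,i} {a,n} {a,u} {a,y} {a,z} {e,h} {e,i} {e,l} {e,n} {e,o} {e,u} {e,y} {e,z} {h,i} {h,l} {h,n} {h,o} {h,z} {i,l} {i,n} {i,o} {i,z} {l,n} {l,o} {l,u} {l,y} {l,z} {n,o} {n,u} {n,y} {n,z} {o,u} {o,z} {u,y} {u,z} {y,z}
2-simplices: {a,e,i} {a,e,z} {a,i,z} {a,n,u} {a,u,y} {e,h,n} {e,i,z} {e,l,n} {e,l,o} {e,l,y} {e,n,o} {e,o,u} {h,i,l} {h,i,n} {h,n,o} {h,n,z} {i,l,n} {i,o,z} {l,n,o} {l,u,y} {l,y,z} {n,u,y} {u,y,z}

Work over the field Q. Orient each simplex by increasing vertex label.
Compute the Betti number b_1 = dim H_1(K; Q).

b_1=8

n_0=10 n_1=38 n_2=23  [Q]
∂1: piv[ae,ah,ai,an,au,ay,az,el,eo] rk=9  ker:eh,ei,en,eu,ey,ez,hi,hl,hn,ho,hz,il,in,io,iz,ln,lo,lu,ly,lz,no,nu,ny,nz,ou,oz,uy,uz,yz
∂2: piv[aei,aez,aiz,anu,auy,ehn,eln,elo,ely,eno,eou,hil,hin,hno,hnz,iln,ioz,luy,lyz,nuy,uyz] rk=21  ker:eiz,lno
b_1=(38−9)−21=8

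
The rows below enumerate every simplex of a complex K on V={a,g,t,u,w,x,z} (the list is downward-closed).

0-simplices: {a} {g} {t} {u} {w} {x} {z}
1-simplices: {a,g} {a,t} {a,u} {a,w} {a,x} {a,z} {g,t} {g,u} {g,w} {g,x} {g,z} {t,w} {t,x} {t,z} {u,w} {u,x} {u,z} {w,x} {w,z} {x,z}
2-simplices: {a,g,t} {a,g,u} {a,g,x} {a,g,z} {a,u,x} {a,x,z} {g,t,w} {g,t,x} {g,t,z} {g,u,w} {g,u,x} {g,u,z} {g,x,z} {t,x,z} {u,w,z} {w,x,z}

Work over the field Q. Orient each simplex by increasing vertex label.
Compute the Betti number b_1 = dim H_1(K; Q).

b_1=1

n_0=7 n_1=20 n_2=16  [Q]
∂1: piv[ag,at,au,aw,ax,az] rk=6  ker:gt,gu,gw,gx,gz,tw,tx,tz,uw,ux,uz,wx,wz,xz
∂2: piv[agt,agu,agx,agz,aux,axz,gtw,gtx,gtz,guw,guz,uwz,wxz] rk=13  ker:gux,gxz,txz
b_1=(20−6)−13=1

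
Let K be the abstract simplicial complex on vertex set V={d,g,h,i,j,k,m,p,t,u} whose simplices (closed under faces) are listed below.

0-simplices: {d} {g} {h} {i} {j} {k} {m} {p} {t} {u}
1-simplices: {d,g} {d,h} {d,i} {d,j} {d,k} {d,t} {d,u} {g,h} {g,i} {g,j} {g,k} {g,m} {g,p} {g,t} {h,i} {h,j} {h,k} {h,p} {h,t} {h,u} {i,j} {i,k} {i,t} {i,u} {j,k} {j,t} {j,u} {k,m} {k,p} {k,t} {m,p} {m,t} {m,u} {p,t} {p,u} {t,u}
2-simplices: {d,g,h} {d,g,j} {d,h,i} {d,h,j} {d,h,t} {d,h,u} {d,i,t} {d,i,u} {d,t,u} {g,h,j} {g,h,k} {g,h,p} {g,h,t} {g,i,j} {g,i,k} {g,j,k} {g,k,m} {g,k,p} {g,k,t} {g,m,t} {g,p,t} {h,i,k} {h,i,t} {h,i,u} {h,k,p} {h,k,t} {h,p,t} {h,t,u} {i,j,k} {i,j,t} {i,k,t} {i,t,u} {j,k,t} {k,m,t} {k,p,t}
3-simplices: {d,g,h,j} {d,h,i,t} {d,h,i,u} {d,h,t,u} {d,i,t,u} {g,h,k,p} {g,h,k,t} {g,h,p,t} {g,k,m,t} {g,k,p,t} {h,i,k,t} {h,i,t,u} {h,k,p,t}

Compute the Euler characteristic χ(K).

χ(K)=-4

n_0=10 n_1=36 n_2=35 n_3=13
χ=+10−36+35−13=-4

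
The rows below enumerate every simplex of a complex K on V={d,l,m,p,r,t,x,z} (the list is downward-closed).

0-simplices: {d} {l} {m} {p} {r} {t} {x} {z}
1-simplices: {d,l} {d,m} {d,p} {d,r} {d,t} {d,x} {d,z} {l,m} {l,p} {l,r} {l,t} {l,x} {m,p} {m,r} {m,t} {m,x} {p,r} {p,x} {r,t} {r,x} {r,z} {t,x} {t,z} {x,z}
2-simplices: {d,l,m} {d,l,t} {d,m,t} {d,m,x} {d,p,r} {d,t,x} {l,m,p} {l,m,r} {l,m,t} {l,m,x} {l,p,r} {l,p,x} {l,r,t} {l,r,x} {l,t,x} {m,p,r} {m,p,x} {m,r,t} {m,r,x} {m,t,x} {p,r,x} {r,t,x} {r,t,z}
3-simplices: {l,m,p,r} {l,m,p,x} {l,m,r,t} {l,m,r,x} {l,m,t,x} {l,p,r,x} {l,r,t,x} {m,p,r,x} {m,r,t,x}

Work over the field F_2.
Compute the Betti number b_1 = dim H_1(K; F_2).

b_1=3

n_0=8 n_1=24 n_2=23 n_3=9  [Z2]
∂1: piv[dl,dm,dp,dr,dt,dx,dz] rk=7  ker:lm,lp,lr,lt,lx,mp,mr,mt,mx,pr,px,rt,rx,rz,tx,tz,xz
∂2: piv[dlm,dlt,dmt,dmx,dpr,dtx,lmp,lmr,lmx,lpr,lpx,lrt,lrx,rtz] rk=14  ker:lmt,ltx,mpr,mpx,mrt,mrx,mtx,prx,rtx
∂3: piv[lmpr,lmpx,lmrt,lmrx,lmtx,lprx,lrtx] rk=7  ker:mprx,mrtx
b_1=(24−7)−14=3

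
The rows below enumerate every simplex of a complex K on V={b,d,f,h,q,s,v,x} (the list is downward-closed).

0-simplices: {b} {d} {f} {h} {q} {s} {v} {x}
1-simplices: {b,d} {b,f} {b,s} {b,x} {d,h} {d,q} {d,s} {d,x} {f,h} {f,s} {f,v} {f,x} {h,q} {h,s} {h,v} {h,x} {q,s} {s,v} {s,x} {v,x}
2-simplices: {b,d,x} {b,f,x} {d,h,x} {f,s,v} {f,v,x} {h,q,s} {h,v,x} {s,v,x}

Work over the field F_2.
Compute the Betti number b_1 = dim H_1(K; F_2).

n_0=8 n_1=20 n_2=8  [Z2]
∂1: piv[bd,bf,bs,bx,dh,dq,fv] rk=7  ker:ds,dx,fh,fs,fx,hq,hs,hv,hx,qs,sv,sx,vx
∂2: piv[bdx,bfx,dhx,fsv,fvx,hqs,hvx,svx] rk=8
b_1=(20−7)−8=5

b_1=5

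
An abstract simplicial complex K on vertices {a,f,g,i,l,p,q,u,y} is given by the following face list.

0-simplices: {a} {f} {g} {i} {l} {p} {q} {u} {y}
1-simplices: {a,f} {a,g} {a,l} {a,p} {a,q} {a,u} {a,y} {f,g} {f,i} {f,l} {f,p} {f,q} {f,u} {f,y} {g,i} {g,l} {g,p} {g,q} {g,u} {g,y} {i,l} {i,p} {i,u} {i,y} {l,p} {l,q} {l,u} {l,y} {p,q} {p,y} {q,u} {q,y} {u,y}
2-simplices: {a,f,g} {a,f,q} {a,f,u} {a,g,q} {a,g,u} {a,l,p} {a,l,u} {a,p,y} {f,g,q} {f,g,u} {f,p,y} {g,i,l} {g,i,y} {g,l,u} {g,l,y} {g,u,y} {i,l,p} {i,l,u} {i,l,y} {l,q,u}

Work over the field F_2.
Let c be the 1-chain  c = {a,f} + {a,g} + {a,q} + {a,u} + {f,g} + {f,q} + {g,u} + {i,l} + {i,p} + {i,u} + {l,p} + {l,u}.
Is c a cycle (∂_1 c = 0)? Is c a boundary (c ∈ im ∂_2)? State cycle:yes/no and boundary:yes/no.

cycle:no boundary:no

n_0=9 n_1=33 n_2=20  [Z2]
∂1: piv[af,ag,al,ap,aq,au,ay,fi] rk=8  ker:fg,fl,fp,fq,fu,fy,gi,gl,gp,gq,gu,gy,il,ip,iu,iy,lp,lq,lu,ly,pq,py,qu,qy,uy
∂2: piv[afg,afq,afu,agq,agu,alp,alu,apy,fpy,gil,giy,glu,gly,guy,ilp,ilu,lqu] rk=17  ker:fgq,fgu,ily
∂1c = {f} + {g} + {i} + {l}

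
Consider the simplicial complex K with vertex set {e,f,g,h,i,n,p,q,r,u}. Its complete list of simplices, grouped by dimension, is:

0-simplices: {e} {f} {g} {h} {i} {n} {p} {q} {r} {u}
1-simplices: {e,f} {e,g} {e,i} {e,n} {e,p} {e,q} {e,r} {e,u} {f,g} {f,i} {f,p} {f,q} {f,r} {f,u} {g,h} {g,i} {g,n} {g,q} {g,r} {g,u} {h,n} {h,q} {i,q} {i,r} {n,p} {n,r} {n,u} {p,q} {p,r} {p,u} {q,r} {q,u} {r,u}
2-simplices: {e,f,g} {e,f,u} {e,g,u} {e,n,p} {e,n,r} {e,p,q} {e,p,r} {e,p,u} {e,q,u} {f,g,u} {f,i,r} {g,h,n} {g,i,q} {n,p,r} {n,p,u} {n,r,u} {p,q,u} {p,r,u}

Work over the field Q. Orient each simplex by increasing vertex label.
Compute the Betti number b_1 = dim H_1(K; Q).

n_0=10 n_1=33 n_2=18  [Q]
∂1: piv[ef,eg,ei,en,ep,eq,er,eu,gh] rk=9  ker:fg,fi,fp,fq,fr,fu,gi,gn,gq,gr,gu,hn,hq,iq,ir,np,nr,nu,pq,pr,pu,qr,qu,ru
∂2: piv[efg,efu,egu,enp,enr,epq,epr,epu,equ,fir,ghn,giq,npu,nru] rk=14  ker:fgu,npr,pqu,pru
b_1=(33−9)−14=10

b_1=10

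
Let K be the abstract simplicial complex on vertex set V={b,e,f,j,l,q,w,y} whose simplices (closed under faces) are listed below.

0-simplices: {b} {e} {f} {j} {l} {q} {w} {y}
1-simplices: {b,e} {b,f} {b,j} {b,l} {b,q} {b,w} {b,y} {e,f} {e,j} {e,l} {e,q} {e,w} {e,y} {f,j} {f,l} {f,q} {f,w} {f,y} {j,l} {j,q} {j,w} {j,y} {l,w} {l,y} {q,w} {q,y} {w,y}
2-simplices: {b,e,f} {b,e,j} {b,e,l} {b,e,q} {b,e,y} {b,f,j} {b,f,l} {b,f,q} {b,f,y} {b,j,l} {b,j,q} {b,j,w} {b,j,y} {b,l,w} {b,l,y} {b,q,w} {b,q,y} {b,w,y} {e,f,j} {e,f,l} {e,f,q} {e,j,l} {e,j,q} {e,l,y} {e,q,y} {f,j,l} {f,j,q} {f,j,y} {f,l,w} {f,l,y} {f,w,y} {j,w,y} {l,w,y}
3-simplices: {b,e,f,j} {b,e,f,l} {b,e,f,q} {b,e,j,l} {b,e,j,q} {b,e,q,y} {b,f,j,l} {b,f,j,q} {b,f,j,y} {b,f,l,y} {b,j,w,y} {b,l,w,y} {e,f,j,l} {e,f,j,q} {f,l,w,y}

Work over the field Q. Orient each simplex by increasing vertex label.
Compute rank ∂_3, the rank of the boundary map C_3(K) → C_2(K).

n_0=8 n_1=27 n_2=33 n_3=15  [Q]
∂1: piv[be,bf,bj,bl,bq,bw,by] rk=7  ker:ef,ej,el,eq,ew,ey,fj,fl,fq,fw,fy,jl,jq,jw,jy,lw,ly,qw,qy,wy
∂2: piv[bef,bej,bel,beq,bey,bfj,bfl,bfq,bfy,bjl,bjq,bjw,bjy,blw,bly,bqw,bqy,bwy,flw] rk=19  ker:efj,efl,efq,ejl,ejq,ely,eqy,fjl,fjq,fjy,fly,fwy,jwy,lwy
∂3: piv[befj,befl,befq,bejl,bejq,beqy,bfjl,bfjq,bfjy,bfly,bjwy,blwy,flwy] rk=13  ker:efjl,efjq
rk∂_3=13

rank∂_3=13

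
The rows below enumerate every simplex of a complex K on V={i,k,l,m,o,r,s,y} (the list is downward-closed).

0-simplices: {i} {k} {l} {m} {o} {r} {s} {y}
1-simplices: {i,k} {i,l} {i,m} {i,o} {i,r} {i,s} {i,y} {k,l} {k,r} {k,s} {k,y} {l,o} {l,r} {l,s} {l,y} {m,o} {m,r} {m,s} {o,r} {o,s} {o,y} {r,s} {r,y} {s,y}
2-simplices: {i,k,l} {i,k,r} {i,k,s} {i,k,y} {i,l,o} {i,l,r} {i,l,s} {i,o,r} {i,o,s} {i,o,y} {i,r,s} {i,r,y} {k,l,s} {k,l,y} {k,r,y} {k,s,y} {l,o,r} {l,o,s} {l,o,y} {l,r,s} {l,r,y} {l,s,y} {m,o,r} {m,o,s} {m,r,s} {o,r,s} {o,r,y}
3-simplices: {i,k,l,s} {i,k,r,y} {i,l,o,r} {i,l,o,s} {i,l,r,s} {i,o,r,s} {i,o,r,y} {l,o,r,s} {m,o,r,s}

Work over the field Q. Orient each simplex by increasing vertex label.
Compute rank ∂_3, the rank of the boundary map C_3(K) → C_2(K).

n_0=8 n_1=24 n_2=27 n_3=9  [Q]
∂1: piv[ik,il,im,io,ir,is,iy] rk=7  ker:kl,kr,ks,ky,lo,lr,ls,ly,mo,mr,ms,or,os,oy,rs,ry,sy
∂2: piv[ikl,ikr,iks,iky,ilo,ilr,ils,ior,ios,ioy,irs,iry,kly,ksy,mor,mos] rk=16  ker:kls,kry,lor,los,loy,lrs,lry,lsy,mrs,ors,ory
∂3: piv[ikls,ikry,ilor,ilos,ilrs,iors,iory,mors] rk=8  ker:lors
rk∂_3=8

rank∂_3=8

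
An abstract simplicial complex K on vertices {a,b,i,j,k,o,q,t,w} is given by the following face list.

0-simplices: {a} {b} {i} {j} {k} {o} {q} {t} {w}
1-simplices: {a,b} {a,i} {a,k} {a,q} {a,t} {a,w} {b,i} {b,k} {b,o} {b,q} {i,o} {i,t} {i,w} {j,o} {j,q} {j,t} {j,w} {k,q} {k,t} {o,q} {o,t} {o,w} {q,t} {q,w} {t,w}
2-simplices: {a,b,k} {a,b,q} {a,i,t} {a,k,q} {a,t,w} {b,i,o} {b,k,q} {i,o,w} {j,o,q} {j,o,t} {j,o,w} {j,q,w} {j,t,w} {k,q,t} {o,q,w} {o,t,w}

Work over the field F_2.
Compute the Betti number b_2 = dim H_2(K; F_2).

b_2=3

n_0=9 n_1=25 n_2=16  [Z2]
∂1: piv[ab,ai,ak,aq,at,aw,bo,jo] rk=8  ker:bi,bk,bq,io,it,iw,jq,jt,jw,kq,kt,oq,ot,ow,qt,qw,tw
∂2: piv[abk,abq,ait,akq,atw,bio,iow,joq,jot,jow,jqw,jtw,kqt] rk=13  ker:bkq,oqw,otw
b_2=(16−13)−0=3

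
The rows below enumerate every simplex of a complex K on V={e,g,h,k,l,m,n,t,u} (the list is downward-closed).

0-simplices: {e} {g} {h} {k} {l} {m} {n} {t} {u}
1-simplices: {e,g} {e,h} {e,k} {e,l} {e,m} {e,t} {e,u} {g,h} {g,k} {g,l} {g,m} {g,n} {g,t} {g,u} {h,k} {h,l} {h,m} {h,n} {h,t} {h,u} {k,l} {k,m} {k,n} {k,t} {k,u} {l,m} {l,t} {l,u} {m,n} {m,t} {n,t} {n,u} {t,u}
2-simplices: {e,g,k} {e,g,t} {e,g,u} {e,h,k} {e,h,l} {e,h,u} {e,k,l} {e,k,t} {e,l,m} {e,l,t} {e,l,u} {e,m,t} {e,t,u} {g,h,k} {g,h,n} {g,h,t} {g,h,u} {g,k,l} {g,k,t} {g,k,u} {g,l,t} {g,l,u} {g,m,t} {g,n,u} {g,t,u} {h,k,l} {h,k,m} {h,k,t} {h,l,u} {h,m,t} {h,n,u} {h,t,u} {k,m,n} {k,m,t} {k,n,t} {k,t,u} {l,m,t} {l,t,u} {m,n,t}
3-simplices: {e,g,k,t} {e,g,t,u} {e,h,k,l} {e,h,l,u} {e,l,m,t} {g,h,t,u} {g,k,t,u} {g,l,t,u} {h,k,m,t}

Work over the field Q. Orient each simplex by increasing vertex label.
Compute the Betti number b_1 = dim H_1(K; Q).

n_0=9 n_1=33 n_2=39 n_3=9  [Q]
∂1: piv[eg,eh,ek,el,em,et,eu,gn] rk=8  ker:gh,gk,gl,gm,gt,gu,hk,hl,hm,hn,ht,hu,kl,km,kn,kt,ku,lm,lt,lu,mn,mt,nt,nu,tu
∂2: piv[egk,egt,egu,ehk,ehl,ehu,ekl,ekt,elm,elt,elu,emt,etu,ghk,ghn,ght,gkl,gku,gmt,gnu,hkm,hmt,kmn,knt] rk=24  ker:ghu,gkt,glt,glu,gtu,hkl,hkt,hlu,hnu,htu,kmt,ktu,lmt,ltu,mnt
∂3: piv[egkt,egtu,ehkl,ehlu,elmt,ghtu,gktu,gltu,hkmt] rk=9
b_1=(33−8)−24=1

b_1=1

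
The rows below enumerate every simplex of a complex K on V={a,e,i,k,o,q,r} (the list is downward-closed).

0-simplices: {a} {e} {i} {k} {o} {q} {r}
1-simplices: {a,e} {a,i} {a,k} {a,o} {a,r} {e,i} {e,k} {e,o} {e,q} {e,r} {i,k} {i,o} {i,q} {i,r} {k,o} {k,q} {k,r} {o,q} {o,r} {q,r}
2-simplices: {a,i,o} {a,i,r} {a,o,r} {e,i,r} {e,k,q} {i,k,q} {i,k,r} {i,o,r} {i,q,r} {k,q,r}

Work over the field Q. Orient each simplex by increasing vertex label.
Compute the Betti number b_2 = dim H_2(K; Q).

n_0=7 n_1=20 n_2=10  [Q]
∂1: piv[ae,ai,ak,ao,ar,eq] rk=6  ker:ei,ek,eo,er,ik,io,iq,ir,ko,kq,kr,oq,or,qr
∂2: piv[aio,air,aor,eir,ekq,ikq,ikr,iqr] rk=8  ker:ior,kqr
b_2=(10−8)−0=2

b_2=2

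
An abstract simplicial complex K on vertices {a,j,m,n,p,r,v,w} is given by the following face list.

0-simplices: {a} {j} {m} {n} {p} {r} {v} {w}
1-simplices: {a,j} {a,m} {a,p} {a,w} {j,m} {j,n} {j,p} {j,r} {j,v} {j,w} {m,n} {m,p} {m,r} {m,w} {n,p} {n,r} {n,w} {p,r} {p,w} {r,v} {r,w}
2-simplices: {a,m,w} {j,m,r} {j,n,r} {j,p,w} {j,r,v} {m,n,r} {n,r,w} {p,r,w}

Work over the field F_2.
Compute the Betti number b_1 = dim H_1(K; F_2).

b_1=6

n_0=8 n_1=21 n_2=8  [Z2]
∂1: piv[aj,am,ap,aw,jn,jr,jv] rk=7  ker:jm,jp,jw,mn,mp,mr,mw,np,nr,nw,pr,pw,rv,rw
∂2: piv[amw,jmr,jnr,jpw,jrv,mnr,nrw,prw] rk=8
b_1=(21−7)−8=6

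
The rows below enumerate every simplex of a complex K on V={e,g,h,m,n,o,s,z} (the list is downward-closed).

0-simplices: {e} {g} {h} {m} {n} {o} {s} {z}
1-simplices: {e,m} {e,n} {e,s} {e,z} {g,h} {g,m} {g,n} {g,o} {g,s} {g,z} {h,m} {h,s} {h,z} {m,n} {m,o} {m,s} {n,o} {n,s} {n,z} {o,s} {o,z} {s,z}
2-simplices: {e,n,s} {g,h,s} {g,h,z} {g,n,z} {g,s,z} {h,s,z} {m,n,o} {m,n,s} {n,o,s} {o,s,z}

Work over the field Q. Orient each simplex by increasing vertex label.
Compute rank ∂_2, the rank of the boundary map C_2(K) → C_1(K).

rank∂_2=9

n_0=8 n_1=22 n_2=10  [Q]
∂1: piv[em,en,es,ez,gh,gm,go] rk=7  ker:gn,gs,gz,hm,hs,hz,mn,mo,ms,no,ns,nz,os,oz,sz
∂2: piv[ens,ghs,ghz,gnz,gsz,mno,mns,nos,osz] rk=9  ker:hsz
rk∂_2=9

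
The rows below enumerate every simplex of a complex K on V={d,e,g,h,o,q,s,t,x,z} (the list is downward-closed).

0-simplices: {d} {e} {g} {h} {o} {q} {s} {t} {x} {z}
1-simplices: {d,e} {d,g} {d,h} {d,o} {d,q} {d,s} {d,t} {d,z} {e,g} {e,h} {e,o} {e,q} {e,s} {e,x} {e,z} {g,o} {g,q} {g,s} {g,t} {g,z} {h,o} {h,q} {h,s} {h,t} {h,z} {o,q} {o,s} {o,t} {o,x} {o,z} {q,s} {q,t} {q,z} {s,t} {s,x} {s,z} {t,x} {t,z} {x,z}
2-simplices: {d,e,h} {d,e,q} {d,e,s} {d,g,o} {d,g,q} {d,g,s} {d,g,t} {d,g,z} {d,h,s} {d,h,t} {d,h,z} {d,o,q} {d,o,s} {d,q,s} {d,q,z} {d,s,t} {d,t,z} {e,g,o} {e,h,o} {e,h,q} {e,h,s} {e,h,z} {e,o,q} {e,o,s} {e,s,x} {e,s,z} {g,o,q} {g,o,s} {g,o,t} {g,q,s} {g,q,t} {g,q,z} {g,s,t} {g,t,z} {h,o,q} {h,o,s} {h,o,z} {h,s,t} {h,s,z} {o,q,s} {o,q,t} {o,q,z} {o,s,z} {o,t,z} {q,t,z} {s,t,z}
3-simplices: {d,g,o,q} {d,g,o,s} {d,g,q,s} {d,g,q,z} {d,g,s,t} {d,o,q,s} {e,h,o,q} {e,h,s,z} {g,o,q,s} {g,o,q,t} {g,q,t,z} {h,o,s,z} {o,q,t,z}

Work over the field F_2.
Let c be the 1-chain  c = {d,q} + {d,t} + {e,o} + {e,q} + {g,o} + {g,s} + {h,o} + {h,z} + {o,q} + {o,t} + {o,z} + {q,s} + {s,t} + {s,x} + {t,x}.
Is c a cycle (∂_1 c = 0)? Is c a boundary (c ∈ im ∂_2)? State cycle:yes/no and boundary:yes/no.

n_0=10 n_1=39 n_2=46 n_3=13  [Z2]
∂1: piv[de,dg,dh,do,dq,ds,dt,dz,ex] rk=9  ker:eg,eh,eo,eq,es,ez,go,gq,gs,gt,gz,ho,hq,hs,ht,hz,oq,os,ot,ox,oz,qs,qt,qz,st,sx,sz,tx,tz,xz
∂2: piv[deh,deq,des,dgo,dgq,dgs,dgt,dgz,dhs,dht,dhz,doq,dos,dqs,dqz,dst,dtz,ego,eho,ehq,ehz,eoq,esx,esz,got,gqt,hoz] rk=27  ker:ehs,eos,goq,gos,gqs,gqz,gst,gtz,hoq,hos,hst,hsz,oqs,oqt,oqz,osz,otz,qtz,stz
∂3: piv[dgoq,dgos,dgqs,dgqz,dgst,doqs,ehoq,ehsz,goqt,gqtz,hosz,oqtz] rk=12  ker:goqs
∂1c = 0
c vs im∂2: residual ≠ 0 ⇒ not boundary

cycle:yes boundary:no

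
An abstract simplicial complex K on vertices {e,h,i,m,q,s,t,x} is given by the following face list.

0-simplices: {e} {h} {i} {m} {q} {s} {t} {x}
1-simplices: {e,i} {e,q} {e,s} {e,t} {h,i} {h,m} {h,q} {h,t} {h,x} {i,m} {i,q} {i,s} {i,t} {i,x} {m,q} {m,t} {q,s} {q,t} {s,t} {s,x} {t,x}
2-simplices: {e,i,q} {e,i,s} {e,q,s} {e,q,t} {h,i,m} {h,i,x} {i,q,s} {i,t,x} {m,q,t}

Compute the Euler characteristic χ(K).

χ(K)=-4

n_0=8 n_1=21 n_2=9
χ=+8−21+9=-4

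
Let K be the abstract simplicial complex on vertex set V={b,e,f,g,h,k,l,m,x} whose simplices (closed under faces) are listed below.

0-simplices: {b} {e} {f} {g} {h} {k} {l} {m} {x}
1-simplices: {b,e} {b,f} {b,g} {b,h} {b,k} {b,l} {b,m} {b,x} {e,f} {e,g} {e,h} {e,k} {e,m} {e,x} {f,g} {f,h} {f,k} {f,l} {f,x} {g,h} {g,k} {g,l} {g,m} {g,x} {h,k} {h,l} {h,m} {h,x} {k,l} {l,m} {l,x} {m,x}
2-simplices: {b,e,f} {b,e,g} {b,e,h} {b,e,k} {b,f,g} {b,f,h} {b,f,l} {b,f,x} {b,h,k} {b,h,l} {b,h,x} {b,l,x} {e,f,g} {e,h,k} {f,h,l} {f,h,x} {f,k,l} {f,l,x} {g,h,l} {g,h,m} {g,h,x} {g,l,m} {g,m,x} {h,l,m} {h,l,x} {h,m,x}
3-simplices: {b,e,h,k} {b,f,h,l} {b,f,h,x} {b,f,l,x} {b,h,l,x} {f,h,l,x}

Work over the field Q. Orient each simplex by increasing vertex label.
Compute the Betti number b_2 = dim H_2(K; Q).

n_0=9 n_1=32 n_2=26 n_3=6  [Q]
∂1: piv[be,bf,bg,bh,bk,bl,bm,bx] rk=8  ker:ef,eg,eh,ek,em,ex,fg,fh,fk,fl,fx,gh,gk,gl,gm,gx,hk,hl,hm,hx,kl,lm,lx,mx
∂2: piv[bef,beg,beh,bek,bfg,bfh,bfl,bfx,bhk,bhl,bhx,blx,fkl,ghl,ghm,ghx,glm,gmx] rk=18  ker:efg,ehk,fhl,fhx,flx,hlm,hlx,hmx
∂3: piv[behk,bfhl,bfhx,bflx,bhlx] rk=5  ker:fhlx
b_2=(26−18)−5=3

b_2=3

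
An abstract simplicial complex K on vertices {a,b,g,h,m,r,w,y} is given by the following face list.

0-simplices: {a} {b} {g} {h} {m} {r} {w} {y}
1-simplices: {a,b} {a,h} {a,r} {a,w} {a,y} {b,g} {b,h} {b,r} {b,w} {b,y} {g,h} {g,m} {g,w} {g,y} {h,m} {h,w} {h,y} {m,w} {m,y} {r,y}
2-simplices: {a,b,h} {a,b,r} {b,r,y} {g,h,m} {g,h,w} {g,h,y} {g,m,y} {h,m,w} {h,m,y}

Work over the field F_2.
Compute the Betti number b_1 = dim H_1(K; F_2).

b_1=5

n_0=8 n_1=20 n_2=9  [Z2]
∂1: piv[ab,ah,ar,aw,ay,bg,gm] rk=7  ker:bh,br,bw,by,gh,gw,gy,hm,hw,hy,mw,my,ry
∂2: piv[abh,abr,bry,ghm,ghw,ghy,gmy,hmw] rk=8  ker:hmy
b_1=(20−7)−8=5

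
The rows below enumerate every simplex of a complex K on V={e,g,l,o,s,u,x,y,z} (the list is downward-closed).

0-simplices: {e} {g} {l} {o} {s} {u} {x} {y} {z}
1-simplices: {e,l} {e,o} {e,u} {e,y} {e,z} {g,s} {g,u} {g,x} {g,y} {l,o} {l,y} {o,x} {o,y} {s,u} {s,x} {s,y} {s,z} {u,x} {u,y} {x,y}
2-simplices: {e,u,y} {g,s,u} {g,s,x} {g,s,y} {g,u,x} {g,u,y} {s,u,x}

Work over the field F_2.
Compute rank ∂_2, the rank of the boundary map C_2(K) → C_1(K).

rank∂_2=6

n_0=9 n_1=20 n_2=7  [Z2]
∂1: piv[el,eo,eu,ey,ez,gs,gu,gx] rk=8  ker:gy,lo,ly,ox,oy,su,sx,sy,sz,ux,uy,xy
∂2: piv[euy,gsu,gsx,gsy,gux,guy] rk=6  ker:sux
rk∂_2=6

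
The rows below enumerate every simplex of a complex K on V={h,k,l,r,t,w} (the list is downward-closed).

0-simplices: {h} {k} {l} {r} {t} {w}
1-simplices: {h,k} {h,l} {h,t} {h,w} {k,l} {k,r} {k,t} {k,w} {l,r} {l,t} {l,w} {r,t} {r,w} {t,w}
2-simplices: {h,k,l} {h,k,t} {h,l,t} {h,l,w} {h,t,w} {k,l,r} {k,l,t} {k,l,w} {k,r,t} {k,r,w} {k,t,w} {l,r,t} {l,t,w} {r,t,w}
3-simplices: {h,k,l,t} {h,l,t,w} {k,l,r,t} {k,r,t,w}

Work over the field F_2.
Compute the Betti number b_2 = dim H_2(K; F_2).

n_0=6 n_1=14 n_2=14 n_3=4  [Z2]
∂1: piv[hk,hl,ht,hw,kr] rk=5  ker:kl,kt,kw,lr,lt,lw,rt,rw,tw
∂2: piv[hkl,hkt,hlt,hlw,htw,klr,klw,krt,krw] rk=9  ker:klt,ktw,lrt,ltw,rtw
∂3: piv[hklt,hltw,klrt,krtw] rk=4
b_2=(14−9)−4=1

b_2=1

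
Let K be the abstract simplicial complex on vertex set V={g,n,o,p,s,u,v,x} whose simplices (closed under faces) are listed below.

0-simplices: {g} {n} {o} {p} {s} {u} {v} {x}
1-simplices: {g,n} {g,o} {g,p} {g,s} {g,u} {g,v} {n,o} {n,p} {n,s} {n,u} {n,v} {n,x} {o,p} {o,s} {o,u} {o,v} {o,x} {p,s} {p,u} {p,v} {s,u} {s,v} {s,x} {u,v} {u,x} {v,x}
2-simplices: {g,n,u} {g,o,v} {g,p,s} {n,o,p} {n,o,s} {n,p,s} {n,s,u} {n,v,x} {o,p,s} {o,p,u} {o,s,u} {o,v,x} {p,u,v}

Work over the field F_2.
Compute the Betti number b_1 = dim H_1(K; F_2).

b_1=7

n_0=8 n_1=26 n_2=13  [Z2]
∂1: piv[gn,go,gp,gs,gu,gv,nx] rk=7  ker:no,np,ns,nu,nv,op,os,ou,ov,ox,ps,pu,pv,su,sv,sx,uv,ux,vx
∂2: piv[gnu,gov,gps,nop,nos,nps,nsu,nvx,opu,osu,ovx,puv] rk=12  ker:ops
b_1=(26−7)−12=7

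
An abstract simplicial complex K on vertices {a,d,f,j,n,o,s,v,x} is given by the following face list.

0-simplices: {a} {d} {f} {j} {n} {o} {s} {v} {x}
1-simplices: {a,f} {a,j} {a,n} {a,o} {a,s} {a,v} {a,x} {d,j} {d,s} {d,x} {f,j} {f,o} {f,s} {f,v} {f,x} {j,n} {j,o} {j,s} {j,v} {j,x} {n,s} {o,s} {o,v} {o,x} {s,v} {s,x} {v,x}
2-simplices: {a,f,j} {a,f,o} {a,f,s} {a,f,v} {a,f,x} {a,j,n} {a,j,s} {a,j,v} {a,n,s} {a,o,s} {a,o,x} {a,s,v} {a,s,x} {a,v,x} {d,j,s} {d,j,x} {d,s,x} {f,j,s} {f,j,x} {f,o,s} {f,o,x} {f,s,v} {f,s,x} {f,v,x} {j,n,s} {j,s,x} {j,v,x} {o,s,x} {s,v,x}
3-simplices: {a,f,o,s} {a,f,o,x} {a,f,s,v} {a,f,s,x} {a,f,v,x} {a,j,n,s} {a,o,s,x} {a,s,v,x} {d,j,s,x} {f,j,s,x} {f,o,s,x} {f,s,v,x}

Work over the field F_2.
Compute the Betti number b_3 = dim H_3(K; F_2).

b_3=2

n_0=9 n_1=27 n_2=29 n_3=12  [Z2]
∂1: piv[af,aj,an,ao,as,av,ax,dj] rk=8  ker:ds,dx,fj,fo,fs,fv,fx,jn,jo,js,jv,jx,ns,os,ov,ox,sv,sx,vx
∂2: piv[afj,afo,afs,afv,afx,ajn,ajs,ajv,ans,aos,aox,asv,asx,avx,djs,djx,dsx] rk=17  ker:fjs,fjx,fos,fox,fsv,fsx,fvx,jns,jsx,jvx,osx,svx
∂3: piv[afos,afox,afsv,afsx,afvx,ajns,aosx,asvx,djsx,fjsx] rk=10  ker:fosx,fsvx
b_3=(12−10)−0=2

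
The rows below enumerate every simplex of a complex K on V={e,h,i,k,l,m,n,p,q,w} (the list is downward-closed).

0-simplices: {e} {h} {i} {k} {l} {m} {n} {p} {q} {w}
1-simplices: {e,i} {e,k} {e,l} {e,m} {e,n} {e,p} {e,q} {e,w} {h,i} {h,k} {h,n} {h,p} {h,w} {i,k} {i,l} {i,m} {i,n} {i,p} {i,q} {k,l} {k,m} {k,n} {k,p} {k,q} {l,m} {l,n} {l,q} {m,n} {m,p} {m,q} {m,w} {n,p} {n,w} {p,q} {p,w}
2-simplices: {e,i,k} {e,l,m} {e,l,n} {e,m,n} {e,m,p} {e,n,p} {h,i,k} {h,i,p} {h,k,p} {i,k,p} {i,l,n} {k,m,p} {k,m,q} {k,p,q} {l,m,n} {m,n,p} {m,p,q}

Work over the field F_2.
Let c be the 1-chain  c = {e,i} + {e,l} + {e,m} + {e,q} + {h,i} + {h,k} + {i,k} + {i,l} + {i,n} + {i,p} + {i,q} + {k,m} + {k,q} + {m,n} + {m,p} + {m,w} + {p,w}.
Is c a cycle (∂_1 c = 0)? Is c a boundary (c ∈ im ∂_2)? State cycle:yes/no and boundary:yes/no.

cycle:no boundary:no

n_0=10 n_1=35 n_2=17  [Z2]
∂1: piv[ei,ek,el,em,en,ep,eq,ew,hi] rk=9  ker:hk,hn,hp,hw,ik,il,im,in,ip,iq,kl,km,kn,kp,kq,lm,ln,lq,mn,mp,mq,mw,np,nw,pq,pw
∂2: piv[eik,elm,eln,emn,emp,enp,hik,hip,hkp,iln,kmp,kmq,kpq] rk=13  ker:ikp,lmn,mnp,mpq
∂1c = {i} + {m} + {p} + {q}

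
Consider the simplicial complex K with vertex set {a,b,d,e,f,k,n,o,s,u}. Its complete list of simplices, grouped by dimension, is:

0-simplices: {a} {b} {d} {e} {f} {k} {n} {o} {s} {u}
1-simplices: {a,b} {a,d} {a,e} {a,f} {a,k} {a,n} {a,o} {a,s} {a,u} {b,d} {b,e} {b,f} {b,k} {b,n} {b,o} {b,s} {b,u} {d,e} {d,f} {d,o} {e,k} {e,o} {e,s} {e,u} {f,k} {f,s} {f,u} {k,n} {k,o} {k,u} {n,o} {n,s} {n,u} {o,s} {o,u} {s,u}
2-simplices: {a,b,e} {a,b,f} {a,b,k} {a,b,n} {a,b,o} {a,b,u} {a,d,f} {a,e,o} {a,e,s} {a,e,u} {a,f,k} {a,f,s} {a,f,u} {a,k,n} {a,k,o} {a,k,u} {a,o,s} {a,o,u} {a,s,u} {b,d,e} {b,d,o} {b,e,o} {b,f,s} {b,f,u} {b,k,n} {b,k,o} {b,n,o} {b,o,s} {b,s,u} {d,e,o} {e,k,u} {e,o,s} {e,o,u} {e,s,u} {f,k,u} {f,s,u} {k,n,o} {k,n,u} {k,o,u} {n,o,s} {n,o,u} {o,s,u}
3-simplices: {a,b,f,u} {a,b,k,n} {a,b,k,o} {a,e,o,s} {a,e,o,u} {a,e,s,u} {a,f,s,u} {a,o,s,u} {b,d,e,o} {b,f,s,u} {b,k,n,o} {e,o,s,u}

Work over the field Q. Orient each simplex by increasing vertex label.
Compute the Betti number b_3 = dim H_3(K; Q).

n_0=10 n_1=36 n_2=42 n_3=12  [Q]
∂1: piv[ab,ad,ae,af,ak,an,ao,as,au] rk=9  ker:bd,be,bf,bk,bn,bo,bs,bu,de,df,do,ek,eo,es,eu,fk,fs,fu,kn,ko,ku,no,ns,nu,os,ou,su
∂2: piv[abe,abf,abk,abn,abo,abu,adf,aeo,aes,aeu,afk,afs,afu,akn,ako,aku,aos,aou,asu,bde,bdo,bfs,bno,eku,knu,nos] rk=26  ker:beo,bfu,bkn,bko,bos,bsu,deo,eos,eou,esu,fku,fsu,kno,kou,nou,osu
∂3: piv[abfu,abkn,abko,aeos,aeou,aesu,afsu,aosu,bdeo,bfsu,bkno] rk=11  ker:eosu
b_3=(12−11)−0=1

b_3=1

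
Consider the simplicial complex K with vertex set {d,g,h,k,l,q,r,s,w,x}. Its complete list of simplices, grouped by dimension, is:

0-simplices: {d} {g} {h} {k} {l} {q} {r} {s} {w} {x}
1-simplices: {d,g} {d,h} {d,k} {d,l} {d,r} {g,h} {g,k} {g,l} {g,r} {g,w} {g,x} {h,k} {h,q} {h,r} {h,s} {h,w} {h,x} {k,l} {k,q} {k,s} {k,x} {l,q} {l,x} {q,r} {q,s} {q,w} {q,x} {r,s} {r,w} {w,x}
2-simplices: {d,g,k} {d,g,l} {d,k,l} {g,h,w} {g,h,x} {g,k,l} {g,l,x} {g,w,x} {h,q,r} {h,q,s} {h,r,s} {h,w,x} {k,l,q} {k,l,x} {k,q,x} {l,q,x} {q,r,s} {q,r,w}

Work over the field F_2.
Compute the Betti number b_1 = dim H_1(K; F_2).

b_1=7

n_0=10 n_1=30 n_2=18  [Z2]
∂1: piv[dg,dh,dk,dl,dr,gw,gx,hq,hs] rk=9  ker:gh,gk,gl,gr,hk,hr,hw,hx,kl,kq,ks,kx,lq,lx,qr,qs,qw,qx,rs,rw,wx
∂2: piv[dgk,dgl,dkl,ghw,ghx,glx,gwx,hqr,hqs,hrs,klq,klx,kqx,qrw] rk=14  ker:gkl,hwx,lqx,qrs
b_1=(30−9)−14=7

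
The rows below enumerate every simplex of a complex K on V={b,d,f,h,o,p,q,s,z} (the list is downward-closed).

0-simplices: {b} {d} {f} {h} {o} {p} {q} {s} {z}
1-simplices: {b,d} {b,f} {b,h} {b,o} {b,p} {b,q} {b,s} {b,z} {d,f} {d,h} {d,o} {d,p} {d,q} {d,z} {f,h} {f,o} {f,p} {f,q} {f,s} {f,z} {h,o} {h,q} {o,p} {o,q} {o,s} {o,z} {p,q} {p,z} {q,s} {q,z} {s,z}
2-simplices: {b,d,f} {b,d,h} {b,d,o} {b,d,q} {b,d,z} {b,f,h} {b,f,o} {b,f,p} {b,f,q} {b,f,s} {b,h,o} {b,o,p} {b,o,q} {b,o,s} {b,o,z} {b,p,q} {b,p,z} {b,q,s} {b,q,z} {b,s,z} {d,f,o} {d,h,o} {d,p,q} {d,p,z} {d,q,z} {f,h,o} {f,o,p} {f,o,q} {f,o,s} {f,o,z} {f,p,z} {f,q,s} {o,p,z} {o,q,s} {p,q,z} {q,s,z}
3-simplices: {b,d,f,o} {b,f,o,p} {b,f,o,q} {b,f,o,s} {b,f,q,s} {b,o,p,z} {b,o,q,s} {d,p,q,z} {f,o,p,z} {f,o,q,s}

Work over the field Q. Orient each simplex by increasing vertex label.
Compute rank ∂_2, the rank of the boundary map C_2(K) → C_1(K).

rank∂_2=22

n_0=9 n_1=31 n_2=36 n_3=10  [Q]
∂1: piv[bd,bf,bh,bo,bp,bq,bs,bz] rk=8  ker:df,dh,do,dp,dq,dz,fh,fo,fp,fq,fs,fz,ho,hq,op,oq,os,oz,pq,pz,qs,qz,sz
∂2: piv[bdf,bdh,bdo,bdq,bdz,bfh,bfo,bfp,bfq,bfs,bho,bop,boq,bos,boz,bpq,bpz,bqs,bqz,bsz,dpq,foz] rk=22  ker:dfo,dho,dpz,dqz,fho,fop,foq,fos,fpz,fqs,opz,oqs,pqz,qsz
∂3: piv[bdfo,bfop,bfoq,bfos,bfqs,bopz,boqs,dpqz,fopz] rk=9  ker:foqs
rk∂_2=22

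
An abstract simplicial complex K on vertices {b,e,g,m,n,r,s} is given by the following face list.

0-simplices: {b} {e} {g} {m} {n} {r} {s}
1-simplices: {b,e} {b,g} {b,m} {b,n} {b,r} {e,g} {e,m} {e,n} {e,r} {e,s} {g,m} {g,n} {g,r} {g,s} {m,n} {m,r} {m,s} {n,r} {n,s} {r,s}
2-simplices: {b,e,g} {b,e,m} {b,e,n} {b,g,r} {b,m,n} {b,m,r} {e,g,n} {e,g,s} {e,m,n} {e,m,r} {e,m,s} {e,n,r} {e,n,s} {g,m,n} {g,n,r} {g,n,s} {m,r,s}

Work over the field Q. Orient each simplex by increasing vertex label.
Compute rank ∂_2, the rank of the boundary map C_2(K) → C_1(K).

n_0=7 n_1=20 n_2=17  [Q]
∂1: piv[be,bg,bm,bn,br,es] rk=6  ker:eg,em,en,er,gm,gn,gr,gs,mn,mr,ms,nr,ns,rs
∂2: piv[beg,bem,ben,bgr,bmn,bmr,egn,egs,emr,ems,enr,ens,gmn,mrs] rk=14  ker:emn,gnr,gns
rk∂_2=14

rank∂_2=14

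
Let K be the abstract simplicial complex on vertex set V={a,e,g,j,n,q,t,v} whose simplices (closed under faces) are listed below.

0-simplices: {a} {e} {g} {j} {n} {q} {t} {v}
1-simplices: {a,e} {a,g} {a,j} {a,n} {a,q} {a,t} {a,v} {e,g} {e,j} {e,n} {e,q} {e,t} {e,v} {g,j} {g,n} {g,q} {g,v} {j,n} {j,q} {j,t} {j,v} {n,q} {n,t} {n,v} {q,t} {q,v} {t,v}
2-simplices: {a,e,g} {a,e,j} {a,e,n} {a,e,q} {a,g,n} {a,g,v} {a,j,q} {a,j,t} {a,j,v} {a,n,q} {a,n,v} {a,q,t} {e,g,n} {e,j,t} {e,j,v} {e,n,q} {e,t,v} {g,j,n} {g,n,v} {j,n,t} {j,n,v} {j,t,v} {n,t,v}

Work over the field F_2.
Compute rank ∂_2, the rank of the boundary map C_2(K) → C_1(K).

n_0=8 n_1=27 n_2=23  [Z2]
∂1: piv[ae,ag,aj,an,aq,at,av] rk=7  ker:eg,ej,en,eq,et,ev,gj,gn,gq,gv,jn,jq,jt,jv,nq,nt,nv,qt,qv,tv
∂2: piv[aeg,aej,aen,aeq,agn,agv,ajq,ajt,ajv,anq,anv,aqt,ejt,ejv,etv,gjn,jnt,jnv] rk=18  ker:egn,enq,gnv,jtv,ntv
rk∂_2=18

rank∂_2=18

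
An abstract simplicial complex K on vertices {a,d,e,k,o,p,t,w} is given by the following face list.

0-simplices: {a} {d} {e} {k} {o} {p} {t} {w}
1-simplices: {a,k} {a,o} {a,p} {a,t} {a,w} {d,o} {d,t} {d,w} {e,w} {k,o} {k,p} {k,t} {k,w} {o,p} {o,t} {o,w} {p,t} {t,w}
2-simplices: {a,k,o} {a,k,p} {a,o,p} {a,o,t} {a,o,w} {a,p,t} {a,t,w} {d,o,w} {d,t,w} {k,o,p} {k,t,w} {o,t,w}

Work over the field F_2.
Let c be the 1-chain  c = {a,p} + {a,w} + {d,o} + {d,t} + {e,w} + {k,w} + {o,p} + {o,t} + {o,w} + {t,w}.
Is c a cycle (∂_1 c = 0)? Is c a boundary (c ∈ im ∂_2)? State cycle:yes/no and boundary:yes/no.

cycle:no boundary:no

n_0=8 n_1=18 n_2=12  [Z2]
∂1: piv[ak,ao,ap,at,aw,do,ew] rk=7  ker:dt,dw,ko,kp,kt,kw,op,ot,ow,pt,tw
∂2: piv[ako,akp,aop,aot,aow,apt,atw,dow,dtw,ktw] rk=10  ker:kop,otw
∂1c = {e} + {k} + {t} + {w}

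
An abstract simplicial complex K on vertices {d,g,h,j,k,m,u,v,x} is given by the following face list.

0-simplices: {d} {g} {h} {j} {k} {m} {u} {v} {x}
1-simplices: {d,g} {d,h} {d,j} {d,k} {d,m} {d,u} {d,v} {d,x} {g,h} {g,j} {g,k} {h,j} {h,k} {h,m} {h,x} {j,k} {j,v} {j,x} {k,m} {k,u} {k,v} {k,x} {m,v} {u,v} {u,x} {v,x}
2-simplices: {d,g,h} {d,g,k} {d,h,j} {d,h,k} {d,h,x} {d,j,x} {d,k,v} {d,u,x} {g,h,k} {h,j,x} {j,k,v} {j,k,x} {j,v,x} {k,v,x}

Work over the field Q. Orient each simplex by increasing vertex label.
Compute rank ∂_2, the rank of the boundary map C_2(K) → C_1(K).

rank∂_2=11

n_0=9 n_1=26 n_2=14  [Q]
∂1: piv[dg,dh,dj,dk,dm,du,dv,dx] rk=8  ker:gh,gj,gk,hj,hk,hm,hx,jk,jv,jx,km,ku,kv,kx,mv,uv,ux,vx
∂2: piv[dgh,dgk,dhj,dhk,dhx,djx,dkv,dux,jkv,jkx,jvx] rk=11  ker:ghk,hjx,kvx
rk∂_2=11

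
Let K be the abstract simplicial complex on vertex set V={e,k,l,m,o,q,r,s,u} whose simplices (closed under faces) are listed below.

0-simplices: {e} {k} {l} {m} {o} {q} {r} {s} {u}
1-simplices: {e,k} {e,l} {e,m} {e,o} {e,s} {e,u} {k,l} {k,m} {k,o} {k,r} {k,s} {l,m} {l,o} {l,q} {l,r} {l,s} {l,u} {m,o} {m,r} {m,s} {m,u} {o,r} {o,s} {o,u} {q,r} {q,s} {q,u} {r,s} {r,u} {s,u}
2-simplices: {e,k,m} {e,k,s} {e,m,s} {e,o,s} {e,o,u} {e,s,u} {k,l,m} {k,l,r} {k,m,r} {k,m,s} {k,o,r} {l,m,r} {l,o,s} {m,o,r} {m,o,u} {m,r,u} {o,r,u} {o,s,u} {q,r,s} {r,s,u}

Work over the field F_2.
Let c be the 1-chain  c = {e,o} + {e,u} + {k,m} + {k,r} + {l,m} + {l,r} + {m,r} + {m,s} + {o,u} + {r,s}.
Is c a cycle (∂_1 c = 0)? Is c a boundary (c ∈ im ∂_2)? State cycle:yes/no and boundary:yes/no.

cycle:yes boundary:no

n_0=9 n_1=30 n_2=20  [Z2]
∂1: piv[ek,el,em,eo,es,eu,kr,lq] rk=8  ker:kl,km,ko,ks,lm,lo,lr,ls,lu,mo,mr,ms,mu,or,os,ou,qr,qs,qu,rs,ru,su
∂2: piv[ekm,eks,ems,eos,eou,esu,klm,klr,kmr,kor,los,mor,mou,mru,qrs,rsu] rk=16  ker:kms,lmr,oru,osu
∂1c = 0
c vs im∂2: residual ≠ 0 ⇒ not boundary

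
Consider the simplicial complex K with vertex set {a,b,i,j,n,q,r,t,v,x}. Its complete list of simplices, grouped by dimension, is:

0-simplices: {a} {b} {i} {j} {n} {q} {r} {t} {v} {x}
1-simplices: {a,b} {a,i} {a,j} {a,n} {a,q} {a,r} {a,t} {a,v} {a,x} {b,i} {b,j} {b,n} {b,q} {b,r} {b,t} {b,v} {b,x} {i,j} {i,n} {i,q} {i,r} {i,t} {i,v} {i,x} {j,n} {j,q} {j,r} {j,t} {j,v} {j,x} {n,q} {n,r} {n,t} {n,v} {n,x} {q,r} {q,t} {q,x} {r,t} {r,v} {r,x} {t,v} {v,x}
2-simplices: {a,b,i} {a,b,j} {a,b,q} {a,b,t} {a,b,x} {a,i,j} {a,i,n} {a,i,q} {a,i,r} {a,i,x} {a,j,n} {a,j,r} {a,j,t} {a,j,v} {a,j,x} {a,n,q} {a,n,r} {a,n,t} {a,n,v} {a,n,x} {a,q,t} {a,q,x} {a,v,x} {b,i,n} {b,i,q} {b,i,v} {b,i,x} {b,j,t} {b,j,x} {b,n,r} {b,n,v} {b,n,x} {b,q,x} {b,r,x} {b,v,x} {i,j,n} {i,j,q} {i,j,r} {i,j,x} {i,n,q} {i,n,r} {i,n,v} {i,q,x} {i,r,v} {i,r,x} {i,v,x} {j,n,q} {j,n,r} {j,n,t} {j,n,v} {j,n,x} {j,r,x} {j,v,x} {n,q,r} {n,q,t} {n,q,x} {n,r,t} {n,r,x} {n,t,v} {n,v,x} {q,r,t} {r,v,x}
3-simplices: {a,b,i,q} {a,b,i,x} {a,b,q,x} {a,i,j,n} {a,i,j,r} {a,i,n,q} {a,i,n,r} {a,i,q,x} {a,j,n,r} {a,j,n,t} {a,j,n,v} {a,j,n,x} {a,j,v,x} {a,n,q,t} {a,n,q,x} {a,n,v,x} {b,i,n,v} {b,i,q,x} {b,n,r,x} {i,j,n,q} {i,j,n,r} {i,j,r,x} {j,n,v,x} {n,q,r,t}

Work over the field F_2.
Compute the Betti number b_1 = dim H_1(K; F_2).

n_0=10 n_1=43 n_2=62 n_3=24  [Z2]
∂1: piv[ab,ai,aj,an,aq,ar,at,av,ax] rk=9  ker:bi,bj,bn,bq,br,bt,bv,bx,ij,in,iq,ir,it,iv,ix,jn,jq,jr,jt,jv,jx,nq,nr,nt,nv,nx,qr,qt,qx,rt,rv,rx,tv,vx
∂2: piv[abi,abj,abq,abt,abx,aij,ain,aiq,air,aix,ajn,ajr,ajt,ajv,ajx,anq,anr,ant,anv,anx,aqt,aqx,avx,bin,biv,bnr,bnv,brx,ijq,irv,nqr,nrt,ntv] rk=33  ker:biq,bix,bjt,bjx,bnx,bqx,bvx,ijn,ijr,ijx,inq,inr,inv,iqx,irx,ivx,jnq,jnr,jnt,jnv,jnx,jrx,jvx,nqt,nqx,nrx,nvx,qrt,rvx
∂3: piv[abiq,abix,abqx,aijn,aijr,ainq,ainr,aiqx,ajnr,ajnt,ajnv,ajnx,ajvx,anqt,anqx,anvx,binv,bnrx,ijnq,ijrx,nqrt] rk=21  ker:biqx,ijnr,jnvx
b_1=(43−9)−33=1

b_1=1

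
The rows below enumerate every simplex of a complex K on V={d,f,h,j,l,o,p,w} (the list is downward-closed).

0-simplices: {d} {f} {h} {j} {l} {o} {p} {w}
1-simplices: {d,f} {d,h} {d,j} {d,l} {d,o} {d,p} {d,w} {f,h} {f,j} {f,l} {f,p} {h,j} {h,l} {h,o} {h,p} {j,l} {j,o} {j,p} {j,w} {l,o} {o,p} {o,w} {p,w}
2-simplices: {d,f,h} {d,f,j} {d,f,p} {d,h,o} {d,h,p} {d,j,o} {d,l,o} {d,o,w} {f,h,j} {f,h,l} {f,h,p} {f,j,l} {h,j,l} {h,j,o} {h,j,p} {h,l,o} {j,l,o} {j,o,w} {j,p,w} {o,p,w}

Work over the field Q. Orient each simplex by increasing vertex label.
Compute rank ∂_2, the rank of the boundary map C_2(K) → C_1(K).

n_0=8 n_1=23 n_2=20  [Q]
∂1: piv[df,dh,dj,dl,do,dp,dw] rk=7  ker:fh,fj,fl,fp,hj,hl,ho,hp,jl,jo,jp,jw,lo,op,ow,pw
∂2: piv[dfh,dfj,dfp,dho,dhp,djo,dlo,dow,fhj,fhl,fjl,hjp,hlo,jow,jpw,opw] rk=16  ker:fhp,hjl,hjo,jlo
rk∂_2=16

rank∂_2=16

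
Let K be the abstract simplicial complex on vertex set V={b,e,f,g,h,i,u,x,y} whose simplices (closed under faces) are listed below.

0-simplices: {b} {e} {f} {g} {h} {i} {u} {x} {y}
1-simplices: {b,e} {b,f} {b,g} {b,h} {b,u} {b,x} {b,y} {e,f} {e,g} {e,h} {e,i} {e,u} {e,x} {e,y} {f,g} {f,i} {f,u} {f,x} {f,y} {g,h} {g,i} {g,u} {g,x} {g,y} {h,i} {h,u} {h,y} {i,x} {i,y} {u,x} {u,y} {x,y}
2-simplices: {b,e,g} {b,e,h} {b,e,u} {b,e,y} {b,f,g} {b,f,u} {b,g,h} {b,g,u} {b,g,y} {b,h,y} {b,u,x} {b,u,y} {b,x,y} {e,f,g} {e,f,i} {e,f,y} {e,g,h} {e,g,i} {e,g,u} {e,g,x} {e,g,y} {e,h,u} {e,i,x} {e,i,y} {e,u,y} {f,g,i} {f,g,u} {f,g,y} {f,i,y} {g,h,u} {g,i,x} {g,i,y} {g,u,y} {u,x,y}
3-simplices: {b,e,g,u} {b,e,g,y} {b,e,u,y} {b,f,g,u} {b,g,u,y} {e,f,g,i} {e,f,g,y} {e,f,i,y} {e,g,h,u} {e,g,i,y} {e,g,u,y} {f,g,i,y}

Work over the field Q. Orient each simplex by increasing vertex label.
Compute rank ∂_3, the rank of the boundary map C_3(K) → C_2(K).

n_0=9 n_1=32 n_2=34 n_3=12  [Q]
∂1: piv[be,bf,bg,bh,bu,bx,by,ei] rk=8  ker:ef,eg,eh,eu,ex,ey,fg,fi,fu,fx,fy,gh,gi,gu,gx,gy,hi,hu,hy,ix,iy,ux,uy,xy
∂2: piv[beg,beh,beu,bey,bfg,bfu,bgh,bgu,bgy,bhy,bux,buy,bxy,efg,efi,efy,egi,egx,ehu,eix,eiy] rk=21  ker:egh,egu,egy,euy,fgi,fgu,fgy,fiy,ghu,gix,giy,guy,uxy
∂3: piv[begu,begy,beuy,bfgu,bguy,efgi,efgy,efiy,eghu,egiy] rk=10  ker:eguy,fgiy
rk∂_3=10

rank∂_3=10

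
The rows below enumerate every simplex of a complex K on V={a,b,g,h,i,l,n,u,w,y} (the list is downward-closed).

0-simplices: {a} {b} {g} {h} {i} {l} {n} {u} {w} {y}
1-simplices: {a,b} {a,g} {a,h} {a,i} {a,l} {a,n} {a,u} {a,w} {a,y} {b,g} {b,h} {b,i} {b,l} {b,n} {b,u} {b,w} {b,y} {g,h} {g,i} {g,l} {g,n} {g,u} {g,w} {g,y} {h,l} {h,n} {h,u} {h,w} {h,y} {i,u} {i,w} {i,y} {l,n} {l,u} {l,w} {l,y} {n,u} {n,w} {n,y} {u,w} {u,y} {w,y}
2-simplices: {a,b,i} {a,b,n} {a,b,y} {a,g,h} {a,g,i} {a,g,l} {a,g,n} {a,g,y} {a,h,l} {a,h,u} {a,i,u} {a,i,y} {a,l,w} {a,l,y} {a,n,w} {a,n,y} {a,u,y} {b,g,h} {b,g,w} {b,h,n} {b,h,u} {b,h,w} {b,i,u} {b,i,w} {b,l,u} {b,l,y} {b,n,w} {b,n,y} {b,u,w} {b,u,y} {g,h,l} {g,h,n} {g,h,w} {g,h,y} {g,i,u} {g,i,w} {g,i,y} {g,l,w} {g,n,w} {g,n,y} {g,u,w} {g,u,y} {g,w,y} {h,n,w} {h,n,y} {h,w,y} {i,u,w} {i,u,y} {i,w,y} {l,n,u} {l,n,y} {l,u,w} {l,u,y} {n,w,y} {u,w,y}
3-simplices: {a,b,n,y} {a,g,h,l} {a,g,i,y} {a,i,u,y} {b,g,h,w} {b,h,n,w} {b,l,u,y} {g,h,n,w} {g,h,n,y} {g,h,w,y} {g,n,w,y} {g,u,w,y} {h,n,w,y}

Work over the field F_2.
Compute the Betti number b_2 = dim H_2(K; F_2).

n_0=10 n_1=42 n_2=55 n_3=13  [Z2]
∂1: piv[ab,ag,ah,ai,al,an,au,aw,ay] rk=9  ker:bg,bh,bi,bl,bn,bu,bw,by,gh,gi,gl,gn,gu,gw,gy,hl,hn,hu,hw,hy,iu,iw,iy,ln,lu,lw,ly,nu,nw,ny,uw,uy,wy
∂2: piv[abi,abn,aby,agh,agi,agl,agn,agy,ahl,ahu,aiu,aiy,alw,aly,anw,any,auy,bgh,bgw,bhn,bhu,bhw,biu,biw,blu,bly,bnw,buw,ghy,giu,gwy,lnu,lny] rk=33  ker:bny,buy,ghl,ghn,ghw,giw,giy,glw,gnw,gny,guw,guy,hnw,hny,hwy,iuw,iuy,iwy,luw,luy,nwy,uwy
∂3: piv[abny,aghl,agiy,aiuy,bghw,bhnw,bluy,ghnw,ghny,ghwy,gnwy,guwy] rk=12  ker:hnwy
b_2=(55−33)−12=10

b_2=10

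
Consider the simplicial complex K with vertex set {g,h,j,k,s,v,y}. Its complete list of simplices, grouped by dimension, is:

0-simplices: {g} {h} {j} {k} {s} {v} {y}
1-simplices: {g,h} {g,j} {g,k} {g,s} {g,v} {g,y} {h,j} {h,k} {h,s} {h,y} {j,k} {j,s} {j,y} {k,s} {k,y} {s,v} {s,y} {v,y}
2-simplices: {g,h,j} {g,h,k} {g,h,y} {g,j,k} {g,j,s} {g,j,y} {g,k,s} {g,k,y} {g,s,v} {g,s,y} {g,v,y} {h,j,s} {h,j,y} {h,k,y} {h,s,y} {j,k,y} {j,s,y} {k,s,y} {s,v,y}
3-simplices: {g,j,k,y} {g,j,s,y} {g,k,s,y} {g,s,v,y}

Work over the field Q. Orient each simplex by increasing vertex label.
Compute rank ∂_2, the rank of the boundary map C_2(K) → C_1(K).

rank∂_2=12

n_0=7 n_1=18 n_2=19 n_3=4  [Q]
∂1: piv[gh,gj,gk,gs,gv,gy] rk=6  ker:hj,hk,hs,hy,jk,js,jy,ks,ky,sv,sy,vy
∂2: piv[ghj,ghk,ghy,gjk,gjs,gjy,gks,gky,gsv,gsy,gvy,hjs] rk=12  ker:hjy,hky,hsy,jky,jsy,ksy,svy
∂3: piv[gjky,gjsy,gksy,gsvy] rk=4
rk∂_2=12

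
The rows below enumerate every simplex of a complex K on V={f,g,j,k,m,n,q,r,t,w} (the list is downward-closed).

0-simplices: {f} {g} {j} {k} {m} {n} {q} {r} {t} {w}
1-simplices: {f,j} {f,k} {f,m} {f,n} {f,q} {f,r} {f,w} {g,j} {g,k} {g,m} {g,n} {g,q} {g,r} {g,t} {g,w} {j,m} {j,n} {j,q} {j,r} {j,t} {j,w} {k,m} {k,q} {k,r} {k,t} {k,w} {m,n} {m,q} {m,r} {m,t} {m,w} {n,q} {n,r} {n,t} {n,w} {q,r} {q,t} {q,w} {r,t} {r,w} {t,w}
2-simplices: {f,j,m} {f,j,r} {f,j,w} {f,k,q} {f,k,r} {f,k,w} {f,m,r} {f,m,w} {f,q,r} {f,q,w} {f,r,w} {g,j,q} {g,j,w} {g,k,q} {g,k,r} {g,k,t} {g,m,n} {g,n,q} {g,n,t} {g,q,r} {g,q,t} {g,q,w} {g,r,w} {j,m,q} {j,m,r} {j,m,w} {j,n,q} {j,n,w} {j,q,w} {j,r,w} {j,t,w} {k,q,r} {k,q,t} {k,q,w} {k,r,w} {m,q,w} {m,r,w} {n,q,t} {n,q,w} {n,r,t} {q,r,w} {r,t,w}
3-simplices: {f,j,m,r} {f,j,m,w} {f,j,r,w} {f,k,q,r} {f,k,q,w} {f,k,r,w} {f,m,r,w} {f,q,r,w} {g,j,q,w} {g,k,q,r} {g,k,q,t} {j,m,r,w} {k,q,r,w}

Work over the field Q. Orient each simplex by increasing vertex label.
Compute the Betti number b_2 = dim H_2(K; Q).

b_2=4

n_0=10 n_1=41 n_2=42 n_3=13  [Q]
∂1: piv[fj,fk,fm,fn,fq,fr,fw,gj,gt] rk=9  ker:gk,gm,gn,gq,gr,gw,jm,jn,jq,jr,jt,jw,km,kq,kr,kt,kw,mn,mq,mr,mt,mw,nq,nr,nt,nw,qr,qt,qw,rt,rw,tw
∂2: piv[fjm,fjr,fjw,fkq,fkr,fkw,fmr,fmw,fqr,fqw,frw,gjq,gjw,gkq,gkr,gkt,gmn,gnq,gnt,gqt,gqw,jmq,jnq,jnw,jtw,nrt,rtw] rk=27  ker:gqr,grw,jmr,jmw,jqw,jrw,kqr,kqt,kqw,krw,mqw,mrw,nqt,nqw,qrw
∂3: piv[fjmr,fjmw,fjrw,fkqr,fkqw,fkrw,fmrw,fqrw,gjqw,gkqr,gkqt] rk=11  ker:jmrw,kqrw
b_2=(42−27)−11=4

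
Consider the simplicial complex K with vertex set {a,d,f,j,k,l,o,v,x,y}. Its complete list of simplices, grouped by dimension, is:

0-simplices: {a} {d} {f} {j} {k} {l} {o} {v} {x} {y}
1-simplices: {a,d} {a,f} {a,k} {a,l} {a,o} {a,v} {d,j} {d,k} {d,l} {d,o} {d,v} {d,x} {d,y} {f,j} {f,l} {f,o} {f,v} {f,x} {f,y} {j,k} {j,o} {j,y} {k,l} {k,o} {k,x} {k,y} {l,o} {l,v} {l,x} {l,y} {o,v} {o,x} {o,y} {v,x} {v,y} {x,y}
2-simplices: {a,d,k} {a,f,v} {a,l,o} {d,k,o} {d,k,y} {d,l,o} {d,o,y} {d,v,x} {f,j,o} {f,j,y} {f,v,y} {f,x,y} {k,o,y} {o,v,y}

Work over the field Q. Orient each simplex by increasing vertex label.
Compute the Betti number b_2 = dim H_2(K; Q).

n_0=10 n_1=36 n_2=14  [Q]
∂1: piv[ad,af,ak,al,ao,av,dj,dx,dy] rk=9  ker:dk,dl,do,dv,fj,fl,fo,fv,fx,fy,jk,jo,jy,kl,ko,kx,ky,lo,lv,lx,ly,ov,ox,oy,vx,vy,xy
∂2: piv[adk,afv,alo,dko,dky,dlo,doy,dvx,fjo,fjy,fvy,fxy,ovy] rk=13  ker:koy
b_2=(14−13)−0=1

b_2=1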